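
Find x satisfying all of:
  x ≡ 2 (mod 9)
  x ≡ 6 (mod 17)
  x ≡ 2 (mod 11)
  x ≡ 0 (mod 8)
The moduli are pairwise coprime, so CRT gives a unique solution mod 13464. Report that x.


Product of moduli M = 9 · 17 · 11 · 8 = 13464.
Merge one congruence at a time:
  Start: x ≡ 2 (mod 9).
  Combine with x ≡ 6 (mod 17); new modulus lcm = 153.
    Write x = 2 + 9·t and substitute into x ≡ 6 (mod 17): 9·t ≡ 6 − 2 = 4 (mod 17).
    The inverse of 9 mod 17 is 2 (since 9·2 = 18 = 1·17 + 1), so t ≡ 2·4 = 8 ≡ 8 (mod 17).
    Then x = 2 + 9·8 = 74, valid modulo lcm(9, 17) = 153: x ≡ 74 (mod 153).
  Combine with x ≡ 2 (mod 11); new modulus lcm = 1683.
    Write x = 74 + 153·t and substitute into x ≡ 2 (mod 11): 153·t ≡ 2 − 74 = -72 (mod 11).
    Reduce coefficients mod 11: 10·t ≡ 5 (mod 11).
    The inverse of 10 mod 11 is 10 (since 10·10 = 100 = 9·11 + 1), so t ≡ 10·5 = 50 ≡ 6 (mod 11).
    Then x = 74 + 153·6 = 992, valid modulo lcm(153, 11) = 1683: x ≡ 992 (mod 1683).
  Combine with x ≡ 0 (mod 8); new modulus lcm = 13464.
    Write x = 992 + 1683·t and substitute into x ≡ 0 (mod 8): 1683·t ≡ 0 − 992 = -992 (mod 8).
    Reduce coefficients mod 8: 3·t ≡ 0 (mod 8).
    The inverse of 3 mod 8 is 3 (since 3·3 = 9 = 1·8 + 1), so t ≡ 3·0 = 0 ≡ 0 (mod 8).
    Then x = 992 + 1683·0 = 992, valid modulo lcm(1683, 8) = 13464: x ≡ 992 (mod 13464).
Verify against each original: 992 mod 9 = 2, 992 mod 17 = 6, 992 mod 11 = 2, 992 mod 8 = 0.

x ≡ 992 (mod 13464).


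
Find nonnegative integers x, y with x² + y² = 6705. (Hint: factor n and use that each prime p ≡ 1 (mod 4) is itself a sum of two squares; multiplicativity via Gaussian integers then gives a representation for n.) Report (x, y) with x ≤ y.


Step 1: Factor n = 6705 = 3^2 · 5 · 149.
Step 2: Check the mod-4 condition on each prime factor: 3 ≡ 3 (mod 4), exponent 2 (must be even); 5 ≡ 1 (mod 4), exponent 1; 149 ≡ 1 (mod 4), exponent 1.
All primes ≡ 3 (mod 4) appear to even exponent (or don't appear), so by the two-squares theorem n IS expressible as a sum of two squares.
Step 3: Build a representation. Group n = k² · m with k = 3 and m = 5 · 149 = 745 (a product of primes ≡ 1 (mod 4)); a representation of m scales to one of n via (k·x)² + (k·y)² = k²(x² + y²). Each prime p ≡ 1 (mod 4) is itself a sum of two squares; find a² by testing p − a² for a perfect square:
  5: 5 − 1² = 4 = 2² ⇒ 5 = 1² + 2².
  149: 149 − 1² = 148, 149 − 2² = 145, 149 − 3² = 140, 149 − 4² = 133, 149 − 5² = 124, 149 − 6² = 113, 149 − 7² = 100 = 10² ⇒ 149 = 7² + 10².
  Combine using the Brahmagupta–Fibonacci identity (a² + b²)(c² + d²) = (ac − bd)² + (ad + bc)² = (ac + bd)² + (ad − bc)²:
  5 · 149 = 745: from (1² + 2²)(7² + 10²), take (1·7 − 2·10, 1·10 + 2·7) = (7 − 20, 10 + 14) = (-13, 24); dropping signs (only squares matter) gives (13, 24); check 13² + 24² = 169 + 576 = 745 ✓.
  Scale by k = 3: (3·13, 3·24) = (39, 72).
Step 4: Order so x ≤ y and verify: 39² + 72² = 1521 + 5184 = 6705 = n. ✓

n = 6705 = 39² + 72² (one valid representation with x ≤ y).


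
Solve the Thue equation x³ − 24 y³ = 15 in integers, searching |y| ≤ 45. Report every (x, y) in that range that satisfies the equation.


The equation is x³ - 24y³ = 15. For fixed y, x³ = 24·y³ + 15, so a solution requires the RHS to be a perfect cube.
Strategy: iterate y from -45 to 45, compute RHS = 24·y³ + 15, and check whether it is a (positive or negative) perfect cube.
Check small values of y:
  y = 0: RHS = 15 is not a perfect cube.
  y = 1: RHS = 39 is not a perfect cube.
  y = -1: RHS = -9 is not a perfect cube.
  y = 2: RHS = 207 is not a perfect cube.
  y = -2: RHS = -177 is not a perfect cube.
  y = 3: RHS = 663 is not a perfect cube.
  y = -3: RHS = -633 is not a perfect cube.
Continuing the search up to |y| = 45 finds no solutions either.
No (x, y) in the scanned range satisfies the equation.

No integer solutions with |y| ≤ 45.


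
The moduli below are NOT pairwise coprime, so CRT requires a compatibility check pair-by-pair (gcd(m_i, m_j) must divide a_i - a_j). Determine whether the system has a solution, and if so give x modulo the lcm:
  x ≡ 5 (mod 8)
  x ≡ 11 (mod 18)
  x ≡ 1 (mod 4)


Moduli 8, 18, 4 are not pairwise coprime, so CRT works modulo lcm(m_i) when all pairwise compatibility conditions hold.
Pairwise compatibility: gcd(m_i, m_j) must divide a_i - a_j for every pair.
Merge one congruence at a time:
  Start: x ≡ 5 (mod 8).
  Combine with x ≡ 11 (mod 18): gcd(8, 18) = 2; 11 - 5 = 6, which IS divisible by 2, so compatible.
    Write x = 5 + 8·t and substitute into x ≡ 11 (mod 18): 8·t ≡ 11 − 5 = 6 (mod 18).
    Divide the congruence (and modulus) by g = 2: 4·t ≡ 3 (mod 9).
    The inverse of 4 mod 9 is 7 (since 4·7 = 28 = 3·9 + 1), so t ≡ 7·3 = 21 ≡ 3 (mod 9).
    Then x = 5 + 8·3 = 29, valid modulo lcm(8, 18) = 72: x ≡ 29 (mod 72).
  Combine with x ≡ 1 (mod 4): gcd(72, 4) = 4; 1 - 29 = -28, which IS divisible by 4, so compatible.
    Write x = 29 + 72·t and substitute into x ≡ 1 (mod 4): 72·t ≡ 1 − 29 = -28 (mod 4).
    Divide the congruence (and modulus) by g = 4: 18·t ≡ -7 (mod 1).
    Modulo 1 every t works; take t = 0.
    Then x = 29 + 72·0 = 29, valid modulo lcm(72, 4) = 72: x ≡ 29 (mod 72).
Verify: 29 mod 8 = 5, 29 mod 18 = 11, 29 mod 4 = 1.

x ≡ 29 (mod 72).


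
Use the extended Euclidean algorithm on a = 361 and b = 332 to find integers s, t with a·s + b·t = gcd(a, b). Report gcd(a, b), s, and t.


Euclidean algorithm on (361, 332) — divide until remainder is 0:
  361 = 1 · 332 + 29
  332 = 11 · 29 + 13
  29 = 2 · 13 + 3
  13 = 4 · 3 + 1
  3 = 3 · 1 + 0
gcd(361, 332) = 1.
Track Bezout coefficients alongside the remainders: start with r₀ = 361 = a·1 + b·0 (s = 1, t = 0) and r₁ = 332 = a·0 + b·1 (s = 0, t = 1); each new remainder r_{k+1} = r_{k-1} − q_k·r_k inherits s_{k+1} = s_{k-1} − q_k·s_k, t_{k+1} = t_{k-1} − q_k·t_k, so r_k = a·s_k + b·t_k at every step:
  q = 1: r = 29, s = 1 − 1·0 = 1, t = 0 − 1·1 = -1  (check: 361·1 + 332·(-1) = 29)
  q = 11: r = 13, s = 0 − 11·1 = -11, t = 1 − 11·(-1) = 12  (check: 361·(-11) + 332·12 = 13)
  q = 2: r = 3, s = 1 − 2·(-11) = 23, t = -1 − 2·12 = -25  (check: 361·23 + 332·(-25) = 3)
  q = 4: r = 1, s = -11 − 4·23 = -103, t = 12 − 4·(-25) = 112  (check: 361·(-103) + 332·112 = 1)
The row with r = 1 (the gcd) gives the Bezout coefficients s = -103, t = 112.
Result: 361 · (-103) + 332 · (112) = 1.

gcd(361, 332) = 1; s = -103, t = 112 (check: 361·(-103) + 332·112 = 1).


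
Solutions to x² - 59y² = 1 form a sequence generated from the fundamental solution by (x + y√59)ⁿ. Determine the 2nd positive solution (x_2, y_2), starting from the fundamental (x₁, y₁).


Step 1: Find the fundamental solution (x₁, y₁) of x² - 59y² = 1.
  Expand √59 as a continued fraction. a₀ = ⌊√59⌋ = 7; iterate m_{k+1} = d_k·a_k − m_k, d_{k+1} = (59 − m_{k+1}²)/d_k, a_{k+1} = ⌊(a₀ + m_{k+1})/d_{k+1}⌋ (starting m₀ = 0, d₀ = 1), with convergents p_k = a_k·p_{k-1} + p_{k-2}, q_k = a_k·q_{k-1} + q_{k-2} (p₋₁ = 1, q₋₁ = 0):
  k = 0: a₀ = 7; p₀/q₀ = 7/1; p₀² − 59·q₀² = 49 − 59 = -10.
  k = 1: m = 7, d = 10, a = ⌊(7 + 7)/10⌋ = 1; p/q = (1·7 + 1)/(1·1 + 0) = 8/1; p² − 59·q² = 64 − 59 = 5.
  k = 2: m = 3, d = 5, a = ⌊(7 + 3)/5⌋ = 2; p/q = (2·8 + 7)/(2·1 + 1) = 23/3; p² − 59·q² = 529 − 531 = -2.
  k = 3: m = 7, d = 2, a = ⌊(7 + 7)/2⌋ = 7; p/q = (7·23 + 8)/(7·3 + 1) = 169/22; p² − 59·q² = 28561 − 28556 = 5.
  k = 4: m = 7, d = 5, a = ⌊(7 + 7)/5⌋ = 2; p/q = (2·169 + 23)/(2·22 + 3) = 361/47; p² − 59·q² = 130321 − 130331 = -10.
  k = 5: m = 3, d = 10, a = ⌊(7 + 3)/10⌋ = 1; p/q = (1·361 + 169)/(1·47 + 22) = 530/69; p² − 59·q² = 280900 − 280899 = 1.
  The first convergent with p² − 59·q² = 1 gives the fundamental solution (x₁, y₁) = (530, 69).
Step 2: Apply the recurrence (x_{n+1}, y_{n+1}) = (x₁x_n + 59y₁y_n, x₁y_n + y₁x_n) repeatedly.
  From (x_1, y_1) = (530, 69): x_2 = 530·530 + 59·69·69 = 561799; y_2 = 530·69 + 69·530 = 73140.
Step 3: Verify x_2² - 59·y_2² = 315618116401 - 315618116400 = 1 (should be 1). ✓

(x_1, y_1) = (530, 69); (x_2, y_2) = (561799, 73140).


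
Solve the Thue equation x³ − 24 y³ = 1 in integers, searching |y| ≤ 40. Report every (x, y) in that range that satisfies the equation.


The equation is x³ - 24y³ = 1. For fixed y, x³ = 24·y³ + 1, so a solution requires the RHS to be a perfect cube.
Strategy: iterate y from -40 to 40, compute RHS = 24·y³ + 1, and check whether it is a (positive or negative) perfect cube.
Check small values of y:
  y = 0: RHS = 1 = (1)³ ⇒ x = 1 works.
  y = 1: RHS = 25 is not a perfect cube.
  y = -1: RHS = -23 is not a perfect cube.
  y = 2: RHS = 193 is not a perfect cube.
  y = -2: RHS = -191 is not a perfect cube.
  y = 3: RHS = 649 is not a perfect cube.
  y = -3: RHS = -647 is not a perfect cube.
Continuing the search up to |y| = 40 finds no further solutions beyond those listed.
Collected solutions: (1, 0).

Solutions (with |y| ≤ 40): (1, 0).


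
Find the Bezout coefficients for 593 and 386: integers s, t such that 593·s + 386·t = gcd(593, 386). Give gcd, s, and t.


Euclidean algorithm on (593, 386) — divide until remainder is 0:
  593 = 1 · 386 + 207
  386 = 1 · 207 + 179
  207 = 1 · 179 + 28
  179 = 6 · 28 + 11
  28 = 2 · 11 + 6
  11 = 1 · 6 + 5
  6 = 1 · 5 + 1
  5 = 5 · 1 + 0
gcd(593, 386) = 1.
Track Bezout coefficients alongside the remainders: start with r₀ = 593 = a·1 + b·0 (s = 1, t = 0) and r₁ = 386 = a·0 + b·1 (s = 0, t = 1); each new remainder r_{k+1} = r_{k-1} − q_k·r_k inherits s_{k+1} = s_{k-1} − q_k·s_k, t_{k+1} = t_{k-1} − q_k·t_k, so r_k = a·s_k + b·t_k at every step:
  q = 1: r = 207, s = 1 − 1·0 = 1, t = 0 − 1·1 = -1  (check: 593·1 + 386·(-1) = 207)
  q = 1: r = 179, s = 0 − 1·1 = -1, t = 1 − 1·(-1) = 2  (check: 593·(-1) + 386·2 = 179)
  q = 1: r = 28, s = 1 − 1·(-1) = 2, t = -1 − 1·2 = -3  (check: 593·2 + 386·(-3) = 28)
  q = 6: r = 11, s = -1 − 6·2 = -13, t = 2 − 6·(-3) = 20  (check: 593·(-13) + 386·20 = 11)
  q = 2: r = 6, s = 2 − 2·(-13) = 28, t = -3 − 2·20 = -43  (check: 593·28 + 386·(-43) = 6)
  q = 1: r = 5, s = -13 − 1·28 = -41, t = 20 − 1·(-43) = 63  (check: 593·(-41) + 386·63 = 5)
  q = 1: r = 1, s = 28 − 1·(-41) = 69, t = -43 − 1·63 = -106  (check: 593·69 + 386·(-106) = 1)
The row with r = 1 (the gcd) gives the Bezout coefficients s = 69, t = -106.
Result: 593 · (69) + 386 · (-106) = 1.

gcd(593, 386) = 1; s = 69, t = -106 (check: 593·69 + 386·(-106) = 1).


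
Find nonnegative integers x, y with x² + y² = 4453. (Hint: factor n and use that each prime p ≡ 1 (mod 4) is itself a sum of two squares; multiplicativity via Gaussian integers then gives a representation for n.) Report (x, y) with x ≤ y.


Step 1: Factor n = 4453 = 61 · 73.
Step 2: Check the mod-4 condition on each prime factor: 61 ≡ 1 (mod 4), exponent 1; 73 ≡ 1 (mod 4), exponent 1.
All primes ≡ 3 (mod 4) appear to even exponent (or don't appear), so by the two-squares theorem n IS expressible as a sum of two squares.
Step 3: Build a representation. Here n = 61 · 73 is a product of primes ≡ 1 (mod 4). Each prime p ≡ 1 (mod 4) is itself a sum of two squares; find a² by testing p − a² for a perfect square:
  61: 61 − 1² = 60, 61 − 2² = 57, 61 − 3² = 52, 61 − 4² = 45, 61 − 5² = 36 = 6² ⇒ 61 = 5² + 6².
  73: 73 − 1² = 72, 73 − 2² = 69, 73 − 3² = 64 = 8² ⇒ 73 = 3² + 8².
  Combine using the Brahmagupta–Fibonacci identity (a² + b²)(c² + d²) = (ac − bd)² + (ad + bc)² = (ac + bd)² + (ad − bc)²:
  61 · 73 = 4453: from (5² + 6²)(3² + 8²), take (5·3 − 6·8, 5·8 + 6·3) = (15 − 48, 40 + 18) = (-33, 58); dropping signs (only squares matter) gives (33, 58); check 33² + 58² = 1089 + 3364 = 4453 ✓.
Step 4: Order so x ≤ y and verify: 33² + 58² = 1089 + 3364 = 4453 = n. ✓

n = 4453 = 33² + 58² (one valid representation with x ≤ y).


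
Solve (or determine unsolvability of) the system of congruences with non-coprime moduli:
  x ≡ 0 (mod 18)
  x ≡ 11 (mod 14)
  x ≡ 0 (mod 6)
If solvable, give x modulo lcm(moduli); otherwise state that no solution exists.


Moduli 18, 14, 6 are not pairwise coprime, so CRT works modulo lcm(m_i) when all pairwise compatibility conditions hold.
Pairwise compatibility: gcd(m_i, m_j) must divide a_i - a_j for every pair.
Merge one congruence at a time:
  Start: x ≡ 0 (mod 18).
  Combine with x ≡ 11 (mod 14): gcd(18, 14) = 2, and 11 - 0 = 11 is NOT divisible by 2.
    ⇒ system is inconsistent (no integer solution).

No solution (the system is inconsistent).


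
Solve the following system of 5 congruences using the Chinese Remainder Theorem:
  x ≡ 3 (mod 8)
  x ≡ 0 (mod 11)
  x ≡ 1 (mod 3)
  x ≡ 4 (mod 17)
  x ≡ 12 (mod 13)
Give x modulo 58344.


Product of moduli M = 8 · 11 · 3 · 17 · 13 = 58344.
Merge one congruence at a time:
  Start: x ≡ 3 (mod 8).
  Combine with x ≡ 0 (mod 11); new modulus lcm = 88.
    Write x = 3 + 8·t and substitute into x ≡ 0 (mod 11): 8·t ≡ 0 − 3 = -3 (mod 11).
    Reduce coefficients mod 11: 8·t ≡ 8 (mod 11).
    The inverse of 8 mod 11 is 7 (since 8·7 = 56 = 5·11 + 1), so t ≡ 7·8 = 56 ≡ 1 (mod 11).
    Then x = 3 + 8·1 = 11, valid modulo lcm(8, 11) = 88: x ≡ 11 (mod 88).
  Combine with x ≡ 1 (mod 3); new modulus lcm = 264.
    Write x = 11 + 88·t and substitute into x ≡ 1 (mod 3): 88·t ≡ 1 − 11 = -10 (mod 3).
    Reduce coefficients mod 3: 1·t ≡ 2 (mod 3).
    So t ≡ 2 (mod 3).
    Then x = 11 + 88·2 = 187, valid modulo lcm(88, 3) = 264: x ≡ 187 (mod 264).
  Combine with x ≡ 4 (mod 17); new modulus lcm = 4488.
    Write x = 187 + 264·t and substitute into x ≡ 4 (mod 17): 264·t ≡ 4 − 187 = -183 (mod 17).
    Reduce coefficients mod 17: 9·t ≡ 4 (mod 17).
    The inverse of 9 mod 17 is 2 (since 9·2 = 18 = 1·17 + 1), so t ≡ 2·4 = 8 ≡ 8 (mod 17).
    Then x = 187 + 264·8 = 2299, valid modulo lcm(264, 17) = 4488: x ≡ 2299 (mod 4488).
  Combine with x ≡ 12 (mod 13); new modulus lcm = 58344.
    Write x = 2299 + 4488·t and substitute into x ≡ 12 (mod 13): 4488·t ≡ 12 − 2299 = -2287 (mod 13).
    Reduce coefficients mod 13: 3·t ≡ 1 (mod 13).
    The inverse of 3 mod 13 is 9 (since 3·9 = 27 = 2·13 + 1), so t ≡ 9·1 = 9 ≡ 9 (mod 13).
    Then x = 2299 + 4488·9 = 42691, valid modulo lcm(4488, 13) = 58344: x ≡ 42691 (mod 58344).
Verify against each original: 42691 mod 8 = 3, 42691 mod 11 = 0, 42691 mod 3 = 1, 42691 mod 17 = 4, 42691 mod 13 = 12.

x ≡ 42691 (mod 58344).


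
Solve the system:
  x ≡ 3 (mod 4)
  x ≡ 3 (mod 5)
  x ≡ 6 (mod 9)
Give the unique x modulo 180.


Moduli 4, 5, 9 are pairwise coprime; by CRT there is a unique solution modulo M = 4 · 5 · 9 = 180.
Solve pairwise, accumulating the modulus:
  Start with x ≡ 3 (mod 4).
  Combine with x ≡ 3 (mod 5): since gcd(4, 5) = 1, we get a unique residue mod 20.
    Write x = 3 + 4·t and substitute into x ≡ 3 (mod 5): 4·t ≡ 3 − 3 = 0 (mod 5).
    The inverse of 4 mod 5 is 4 (since 4·4 = 16 = 3·5 + 1), so t ≡ 4·0 = 0 ≡ 0 (mod 5).
    Then x = 3 + 4·0 = 3, valid modulo lcm(4, 5) = 20: x ≡ 3 (mod 20).
  Combine with x ≡ 6 (mod 9): since gcd(20, 9) = 1, we get a unique residue mod 180.
    Write x = 3 + 20·t and substitute into x ≡ 6 (mod 9): 20·t ≡ 6 − 3 = 3 (mod 9).
    Reduce coefficients mod 9: 2·t ≡ 3 (mod 9).
    The inverse of 2 mod 9 is 5 (since 2·5 = 10 = 1·9 + 1), so t ≡ 5·3 = 15 ≡ 6 (mod 9).
    Then x = 3 + 20·6 = 123, valid modulo lcm(20, 9) = 180: x ≡ 123 (mod 180).
Verify: 123 mod 4 = 3 ✓, 123 mod 5 = 3 ✓, 123 mod 9 = 6 ✓.

x ≡ 123 (mod 180).


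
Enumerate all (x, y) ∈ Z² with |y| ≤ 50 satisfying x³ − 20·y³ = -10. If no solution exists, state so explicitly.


The equation is x³ - 20y³ = -10. For fixed y, x³ = 20·y³ − 10, so a solution requires the RHS to be a perfect cube.
Strategy: iterate y from -50 to 50, compute RHS = 20·y³ − 10, and check whether it is a (positive or negative) perfect cube.
Check small values of y:
  y = 0: RHS = -10 is not a perfect cube.
  y = 1: RHS = 10 is not a perfect cube.
  y = -1: RHS = -30 is not a perfect cube.
  y = 2: RHS = 150 is not a perfect cube.
  y = -2: RHS = -170 is not a perfect cube.
  y = 3: RHS = 530 is not a perfect cube.
  y = -3: RHS = -550 is not a perfect cube.
Continuing the search up to |y| = 50 finds no solutions either.
No (x, y) in the scanned range satisfies the equation.

No integer solutions with |y| ≤ 50.


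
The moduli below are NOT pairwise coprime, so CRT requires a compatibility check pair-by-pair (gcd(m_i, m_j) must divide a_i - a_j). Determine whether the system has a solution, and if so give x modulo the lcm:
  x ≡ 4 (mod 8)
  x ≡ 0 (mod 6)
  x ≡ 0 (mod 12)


Moduli 8, 6, 12 are not pairwise coprime, so CRT works modulo lcm(m_i) when all pairwise compatibility conditions hold.
Pairwise compatibility: gcd(m_i, m_j) must divide a_i - a_j for every pair.
Merge one congruence at a time:
  Start: x ≡ 4 (mod 8).
  Combine with x ≡ 0 (mod 6): gcd(8, 6) = 2; 0 - 4 = -4, which IS divisible by 2, so compatible.
    Write x = 4 + 8·t and substitute into x ≡ 0 (mod 6): 8·t ≡ 0 − 4 = -4 (mod 6).
    Divide the congruence (and modulus) by g = 2: 4·t ≡ -2 (mod 3).
    Reduce coefficients mod 3: 1·t ≡ 1 (mod 3).
    So t ≡ 1 (mod 3).
    Then x = 4 + 8·1 = 12, valid modulo lcm(8, 6) = 24: x ≡ 12 (mod 24).
  Combine with x ≡ 0 (mod 12): gcd(24, 12) = 12; 0 - 12 = -12, which IS divisible by 12, so compatible.
    Write x = 12 + 24·t and substitute into x ≡ 0 (mod 12): 24·t ≡ 0 − 12 = -12 (mod 12).
    Divide the congruence (and modulus) by g = 12: 2·t ≡ -1 (mod 1).
    Modulo 1 every t works; take t = 0.
    Then x = 12 + 24·0 = 12, valid modulo lcm(24, 12) = 24: x ≡ 12 (mod 24).
Verify: 12 mod 8 = 4, 12 mod 6 = 0, 12 mod 12 = 0.

x ≡ 12 (mod 24).


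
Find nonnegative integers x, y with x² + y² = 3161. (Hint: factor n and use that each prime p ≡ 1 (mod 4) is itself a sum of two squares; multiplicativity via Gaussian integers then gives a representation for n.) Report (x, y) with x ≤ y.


Step 1: Factor n = 3161 = 29 · 109.
Step 2: Check the mod-4 condition on each prime factor: 29 ≡ 1 (mod 4), exponent 1; 109 ≡ 1 (mod 4), exponent 1.
All primes ≡ 3 (mod 4) appear to even exponent (or don't appear), so by the two-squares theorem n IS expressible as a sum of two squares.
Step 3: Build a representation. Here n = 29 · 109 is a product of primes ≡ 1 (mod 4). Each prime p ≡ 1 (mod 4) is itself a sum of two squares; find a² by testing p − a² for a perfect square:
  29: 29 − 1² = 28, 29 − 2² = 25 = 5² ⇒ 29 = 2² + 5².
  109: 109 − 1² = 108, 109 − 2² = 105, 109 − 3² = 100 = 10² ⇒ 109 = 3² + 10².
  Combine using the Brahmagupta–Fibonacci identity (a² + b²)(c² + d²) = (ac − bd)² + (ad + bc)² = (ac + bd)² + (ad − bc)²:
  29 · 109 = 3161: from (2² + 5²)(3² + 10²), take (2·3 − 5·10, 2·10 + 5·3) = (6 − 50, 20 + 15) = (-44, 35); dropping signs (only squares matter) gives (44, 35); check 44² + 35² = 1936 + 1225 = 3161 ✓.
Step 4: Order so x ≤ y and verify: 35² + 44² = 1225 + 1936 = 3161 = n. ✓

n = 3161 = 35² + 44² (one valid representation with x ≤ y).


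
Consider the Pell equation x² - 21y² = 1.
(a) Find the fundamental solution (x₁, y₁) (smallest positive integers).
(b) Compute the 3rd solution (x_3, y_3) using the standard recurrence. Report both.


Step 1: Find the fundamental solution (x₁, y₁) of x² - 21y² = 1.
  Expand √21 as a continued fraction. a₀ = ⌊√21⌋ = 4; iterate m_{k+1} = d_k·a_k − m_k, d_{k+1} = (21 − m_{k+1}²)/d_k, a_{k+1} = ⌊(a₀ + m_{k+1})/d_{k+1}⌋ (starting m₀ = 0, d₀ = 1), with convergents p_k = a_k·p_{k-1} + p_{k-2}, q_k = a_k·q_{k-1} + q_{k-2} (p₋₁ = 1, q₋₁ = 0):
  k = 0: a₀ = 4; p₀/q₀ = 4/1; p₀² − 21·q₀² = 16 − 21 = -5.
  k = 1: m = 4, d = 5, a = ⌊(4 + 4)/5⌋ = 1; p/q = (1·4 + 1)/(1·1 + 0) = 5/1; p² − 21·q² = 25 − 21 = 4.
  k = 2: m = 1, d = 4, a = ⌊(4 + 1)/4⌋ = 1; p/q = (1·5 + 4)/(1·1 + 1) = 9/2; p² − 21·q² = 81 − 84 = -3.
  k = 3: m = 3, d = 3, a = ⌊(4 + 3)/3⌋ = 2; p/q = (2·9 + 5)/(2·2 + 1) = 23/5; p² − 21·q² = 529 − 525 = 4.
  k = 4: m = 3, d = 4, a = ⌊(4 + 3)/4⌋ = 1; p/q = (1·23 + 9)/(1·5 + 2) = 32/7; p² − 21·q² = 1024 − 1029 = -5.
  k = 5: m = 1, d = 5, a = ⌊(4 + 1)/5⌋ = 1; p/q = (1·32 + 23)/(1·7 + 5) = 55/12; p² − 21·q² = 3025 − 3024 = 1.
  The first convergent with p² − 21·q² = 1 gives the fundamental solution (x₁, y₁) = (55, 12).
Step 2: Apply the recurrence (x_{n+1}, y_{n+1}) = (x₁x_n + 21y₁y_n, x₁y_n + y₁x_n) repeatedly.
  From (x_1, y_1) = (55, 12): x_2 = 55·55 + 21·12·12 = 6049; y_2 = 55·12 + 12·55 = 1320.
  From (x_2, y_2) = (6049, 1320): x_3 = 55·6049 + 21·12·1320 = 665335; y_3 = 55·1320 + 12·6049 = 145188.
Step 3: Verify x_3² - 21·y_3² = 442670662225 - 442670662224 = 1 (should be 1). ✓

(x_1, y_1) = (55, 12); (x_3, y_3) = (665335, 145188).


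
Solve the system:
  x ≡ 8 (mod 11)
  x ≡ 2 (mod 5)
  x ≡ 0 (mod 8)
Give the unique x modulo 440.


Moduli 11, 5, 8 are pairwise coprime; by CRT there is a unique solution modulo M = 11 · 5 · 8 = 440.
Solve pairwise, accumulating the modulus:
  Start with x ≡ 8 (mod 11).
  Combine with x ≡ 2 (mod 5): since gcd(11, 5) = 1, we get a unique residue mod 55.
    Write x = 8 + 11·t and substitute into x ≡ 2 (mod 5): 11·t ≡ 2 − 8 = -6 (mod 5).
    Reduce coefficients mod 5: 1·t ≡ 4 (mod 5).
    So t ≡ 4 (mod 5).
    Then x = 8 + 11·4 = 52, valid modulo lcm(11, 5) = 55: x ≡ 52 (mod 55).
  Combine with x ≡ 0 (mod 8): since gcd(55, 8) = 1, we get a unique residue mod 440.
    Write x = 52 + 55·t and substitute into x ≡ 0 (mod 8): 55·t ≡ 0 − 52 = -52 (mod 8).
    Reduce coefficients mod 8: 7·t ≡ 4 (mod 8).
    The inverse of 7 mod 8 is 7 (since 7·7 = 49 = 6·8 + 1), so t ≡ 7·4 = 28 ≡ 4 (mod 8).
    Then x = 52 + 55·4 = 272, valid modulo lcm(55, 8) = 440: x ≡ 272 (mod 440).
Verify: 272 mod 11 = 8 ✓, 272 mod 5 = 2 ✓, 272 mod 8 = 0 ✓.

x ≡ 272 (mod 440).


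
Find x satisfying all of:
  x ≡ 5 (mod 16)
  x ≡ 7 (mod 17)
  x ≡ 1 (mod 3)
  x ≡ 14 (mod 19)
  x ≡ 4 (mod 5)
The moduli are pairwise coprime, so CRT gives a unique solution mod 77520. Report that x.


Product of moduli M = 16 · 17 · 3 · 19 · 5 = 77520.
Merge one congruence at a time:
  Start: x ≡ 5 (mod 16).
  Combine with x ≡ 7 (mod 17); new modulus lcm = 272.
    Write x = 5 + 16·t and substitute into x ≡ 7 (mod 17): 16·t ≡ 7 − 5 = 2 (mod 17).
    The inverse of 16 mod 17 is 16 (since 16·16 = 256 = 15·17 + 1), so t ≡ 16·2 = 32 ≡ 15 (mod 17).
    Then x = 5 + 16·15 = 245, valid modulo lcm(16, 17) = 272: x ≡ 245 (mod 272).
  Combine with x ≡ 1 (mod 3); new modulus lcm = 816.
    Write x = 245 + 272·t and substitute into x ≡ 1 (mod 3): 272·t ≡ 1 − 245 = -244 (mod 3).
    Reduce coefficients mod 3: 2·t ≡ 2 (mod 3).
    The inverse of 2 mod 3 is 2 (since 2·2 = 4 = 1·3 + 1), so t ≡ 2·2 = 4 ≡ 1 (mod 3).
    Then x = 245 + 272·1 = 517, valid modulo lcm(272, 3) = 816: x ≡ 517 (mod 816).
  Combine with x ≡ 14 (mod 19); new modulus lcm = 15504.
    Write x = 517 + 816·t and substitute into x ≡ 14 (mod 19): 816·t ≡ 14 − 517 = -503 (mod 19).
    Reduce coefficients mod 19: 18·t ≡ 10 (mod 19).
    The inverse of 18 mod 19 is 18 (since 18·18 = 324 = 17·19 + 1), so t ≡ 18·10 = 180 ≡ 9 (mod 19).
    Then x = 517 + 816·9 = 7861, valid modulo lcm(816, 19) = 15504: x ≡ 7861 (mod 15504).
  Combine with x ≡ 4 (mod 5); new modulus lcm = 77520.
    Write x = 7861 + 15504·t and substitute into x ≡ 4 (mod 5): 15504·t ≡ 4 − 7861 = -7857 (mod 5).
    Reduce coefficients mod 5: 4·t ≡ 3 (mod 5).
    The inverse of 4 mod 5 is 4 (since 4·4 = 16 = 3·5 + 1), so t ≡ 4·3 = 12 ≡ 2 (mod 5).
    Then x = 7861 + 15504·2 = 38869, valid modulo lcm(15504, 5) = 77520: x ≡ 38869 (mod 77520).
Verify against each original: 38869 mod 16 = 5, 38869 mod 17 = 7, 38869 mod 3 = 1, 38869 mod 19 = 14, 38869 mod 5 = 4.

x ≡ 38869 (mod 77520).


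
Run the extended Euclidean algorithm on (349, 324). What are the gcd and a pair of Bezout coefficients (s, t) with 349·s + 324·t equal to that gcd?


Euclidean algorithm on (349, 324) — divide until remainder is 0:
  349 = 1 · 324 + 25
  324 = 12 · 25 + 24
  25 = 1 · 24 + 1
  24 = 24 · 1 + 0
gcd(349, 324) = 1.
Track Bezout coefficients alongside the remainders: start with r₀ = 349 = a·1 + b·0 (s = 1, t = 0) and r₁ = 324 = a·0 + b·1 (s = 0, t = 1); each new remainder r_{k+1} = r_{k-1} − q_k·r_k inherits s_{k+1} = s_{k-1} − q_k·s_k, t_{k+1} = t_{k-1} − q_k·t_k, so r_k = a·s_k + b·t_k at every step:
  q = 1: r = 25, s = 1 − 1·0 = 1, t = 0 − 1·1 = -1  (check: 349·1 + 324·(-1) = 25)
  q = 12: r = 24, s = 0 − 12·1 = -12, t = 1 − 12·(-1) = 13  (check: 349·(-12) + 324·13 = 24)
  q = 1: r = 1, s = 1 − 1·(-12) = 13, t = -1 − 1·13 = -14  (check: 349·13 + 324·(-14) = 1)
The row with r = 1 (the gcd) gives the Bezout coefficients s = 13, t = -14.
Result: 349 · (13) + 324 · (-14) = 1.

gcd(349, 324) = 1; s = 13, t = -14 (check: 349·13 + 324·(-14) = 1).


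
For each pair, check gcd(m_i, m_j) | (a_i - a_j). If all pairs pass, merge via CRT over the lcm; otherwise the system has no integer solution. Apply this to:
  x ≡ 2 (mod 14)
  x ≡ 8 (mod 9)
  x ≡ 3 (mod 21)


Moduli 14, 9, 21 are not pairwise coprime, so CRT works modulo lcm(m_i) when all pairwise compatibility conditions hold.
Pairwise compatibility: gcd(m_i, m_j) must divide a_i - a_j for every pair.
Merge one congruence at a time:
  Start: x ≡ 2 (mod 14).
  Combine with x ≡ 8 (mod 9): gcd(14, 9) = 1; 8 - 2 = 6, which IS divisible by 1, so compatible.
    Write x = 2 + 14·t and substitute into x ≡ 8 (mod 9): 14·t ≡ 8 − 2 = 6 (mod 9).
    Reduce coefficients mod 9: 5·t ≡ 6 (mod 9).
    The inverse of 5 mod 9 is 2 (since 5·2 = 10 = 1·9 + 1), so t ≡ 2·6 = 12 ≡ 3 (mod 9).
    Then x = 2 + 14·3 = 44, valid modulo lcm(14, 9) = 126: x ≡ 44 (mod 126).
  Combine with x ≡ 3 (mod 21): gcd(126, 21) = 21, and 3 - 44 = -41 is NOT divisible by 21.
    ⇒ system is inconsistent (no integer solution).

No solution (the system is inconsistent).


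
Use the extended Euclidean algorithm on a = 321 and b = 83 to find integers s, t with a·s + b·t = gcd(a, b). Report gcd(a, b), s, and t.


Euclidean algorithm on (321, 83) — divide until remainder is 0:
  321 = 3 · 83 + 72
  83 = 1 · 72 + 11
  72 = 6 · 11 + 6
  11 = 1 · 6 + 5
  6 = 1 · 5 + 1
  5 = 5 · 1 + 0
gcd(321, 83) = 1.
Track Bezout coefficients alongside the remainders: start with r₀ = 321 = a·1 + b·0 (s = 1, t = 0) and r₁ = 83 = a·0 + b·1 (s = 0, t = 1); each new remainder r_{k+1} = r_{k-1} − q_k·r_k inherits s_{k+1} = s_{k-1} − q_k·s_k, t_{k+1} = t_{k-1} − q_k·t_k, so r_k = a·s_k + b·t_k at every step:
  q = 3: r = 72, s = 1 − 3·0 = 1, t = 0 − 3·1 = -3  (check: 321·1 + 83·(-3) = 72)
  q = 1: r = 11, s = 0 − 1·1 = -1, t = 1 − 1·(-3) = 4  (check: 321·(-1) + 83·4 = 11)
  q = 6: r = 6, s = 1 − 6·(-1) = 7, t = -3 − 6·4 = -27  (check: 321·7 + 83·(-27) = 6)
  q = 1: r = 5, s = -1 − 1·7 = -8, t = 4 − 1·(-27) = 31  (check: 321·(-8) + 83·31 = 5)
  q = 1: r = 1, s = 7 − 1·(-8) = 15, t = -27 − 1·31 = -58  (check: 321·15 + 83·(-58) = 1)
The row with r = 1 (the gcd) gives the Bezout coefficients s = 15, t = -58.
Result: 321 · (15) + 83 · (-58) = 1.

gcd(321, 83) = 1; s = 15, t = -58 (check: 321·15 + 83·(-58) = 1).


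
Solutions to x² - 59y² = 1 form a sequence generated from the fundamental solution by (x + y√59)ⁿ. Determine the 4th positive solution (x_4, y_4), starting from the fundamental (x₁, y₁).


Step 1: Find the fundamental solution (x₁, y₁) of x² - 59y² = 1.
  Expand √59 as a continued fraction. a₀ = ⌊√59⌋ = 7; iterate m_{k+1} = d_k·a_k − m_k, d_{k+1} = (59 − m_{k+1}²)/d_k, a_{k+1} = ⌊(a₀ + m_{k+1})/d_{k+1}⌋ (starting m₀ = 0, d₀ = 1), with convergents p_k = a_k·p_{k-1} + p_{k-2}, q_k = a_k·q_{k-1} + q_{k-2} (p₋₁ = 1, q₋₁ = 0):
  k = 0: a₀ = 7; p₀/q₀ = 7/1; p₀² − 59·q₀² = 49 − 59 = -10.
  k = 1: m = 7, d = 10, a = ⌊(7 + 7)/10⌋ = 1; p/q = (1·7 + 1)/(1·1 + 0) = 8/1; p² − 59·q² = 64 − 59 = 5.
  k = 2: m = 3, d = 5, a = ⌊(7 + 3)/5⌋ = 2; p/q = (2·8 + 7)/(2·1 + 1) = 23/3; p² − 59·q² = 529 − 531 = -2.
  k = 3: m = 7, d = 2, a = ⌊(7 + 7)/2⌋ = 7; p/q = (7·23 + 8)/(7·3 + 1) = 169/22; p² − 59·q² = 28561 − 28556 = 5.
  k = 4: m = 7, d = 5, a = ⌊(7 + 7)/5⌋ = 2; p/q = (2·169 + 23)/(2·22 + 3) = 361/47; p² − 59·q² = 130321 − 130331 = -10.
  k = 5: m = 3, d = 10, a = ⌊(7 + 3)/10⌋ = 1; p/q = (1·361 + 169)/(1·47 + 22) = 530/69; p² − 59·q² = 280900 − 280899 = 1.
  The first convergent with p² − 59·q² = 1 gives the fundamental solution (x₁, y₁) = (530, 69).
Step 2: Apply the recurrence (x_{n+1}, y_{n+1}) = (x₁x_n + 59y₁y_n, x₁y_n + y₁x_n) repeatedly.
  From (x_1, y_1) = (530, 69): x_2 = 530·530 + 59·69·69 = 561799; y_2 = 530·69 + 69·530 = 73140.
  From (x_2, y_2) = (561799, 73140): x_3 = 530·561799 + 59·69·73140 = 595506410; y_3 = 530·73140 + 69·561799 = 77528331.
  From (x_3, y_3) = (595506410, 77528331): x_4 = 530·595506410 + 59·69·77528331 = 631236232801; y_4 = 530·77528331 + 69·595506410 = 82179957720.
Step 3: Verify x_4² - 59·y_4² = 398459181600798268305601 - 398459181600798268305600 = 1 (should be 1). ✓

(x_1, y_1) = (530, 69); (x_4, y_4) = (631236232801, 82179957720).


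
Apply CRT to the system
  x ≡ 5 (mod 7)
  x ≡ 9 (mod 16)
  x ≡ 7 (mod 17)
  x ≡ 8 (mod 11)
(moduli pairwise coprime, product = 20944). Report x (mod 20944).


Product of moduli M = 7 · 16 · 17 · 11 = 20944.
Merge one congruence at a time:
  Start: x ≡ 5 (mod 7).
  Combine with x ≡ 9 (mod 16); new modulus lcm = 112.
    Write x = 5 + 7·t and substitute into x ≡ 9 (mod 16): 7·t ≡ 9 − 5 = 4 (mod 16).
    The inverse of 7 mod 16 is 7 (since 7·7 = 49 = 3·16 + 1), so t ≡ 7·4 = 28 ≡ 12 (mod 16).
    Then x = 5 + 7·12 = 89, valid modulo lcm(7, 16) = 112: x ≡ 89 (mod 112).
  Combine with x ≡ 7 (mod 17); new modulus lcm = 1904.
    Write x = 89 + 112·t and substitute into x ≡ 7 (mod 17): 112·t ≡ 7 − 89 = -82 (mod 17).
    Reduce coefficients mod 17: 10·t ≡ 3 (mod 17).
    The inverse of 10 mod 17 is 12 (since 10·12 = 120 = 7·17 + 1), so t ≡ 12·3 = 36 ≡ 2 (mod 17).
    Then x = 89 + 112·2 = 313, valid modulo lcm(112, 17) = 1904: x ≡ 313 (mod 1904).
  Combine with x ≡ 8 (mod 11); new modulus lcm = 20944.
    Write x = 313 + 1904·t and substitute into x ≡ 8 (mod 11): 1904·t ≡ 8 − 313 = -305 (mod 11).
    Reduce coefficients mod 11: 1·t ≡ 3 (mod 11).
    So t ≡ 3 (mod 11).
    Then x = 313 + 1904·3 = 6025, valid modulo lcm(1904, 11) = 20944: x ≡ 6025 (mod 20944).
Verify against each original: 6025 mod 7 = 5, 6025 mod 16 = 9, 6025 mod 17 = 7, 6025 mod 11 = 8.

x ≡ 6025 (mod 20944).


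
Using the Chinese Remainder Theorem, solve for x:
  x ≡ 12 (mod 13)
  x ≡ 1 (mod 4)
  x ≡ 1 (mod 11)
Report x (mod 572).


Moduli 13, 4, 11 are pairwise coprime; by CRT there is a unique solution modulo M = 13 · 4 · 11 = 572.
Solve pairwise, accumulating the modulus:
  Start with x ≡ 12 (mod 13).
  Combine with x ≡ 1 (mod 4): since gcd(13, 4) = 1, we get a unique residue mod 52.
    Write x = 12 + 13·t and substitute into x ≡ 1 (mod 4): 13·t ≡ 1 − 12 = -11 (mod 4).
    Reduce coefficients mod 4: 1·t ≡ 1 (mod 4).
    So t ≡ 1 (mod 4).
    Then x = 12 + 13·1 = 25, valid modulo lcm(13, 4) = 52: x ≡ 25 (mod 52).
  Combine with x ≡ 1 (mod 11): since gcd(52, 11) = 1, we get a unique residue mod 572.
    Write x = 25 + 52·t and substitute into x ≡ 1 (mod 11): 52·t ≡ 1 − 25 = -24 (mod 11).
    Reduce coefficients mod 11: 8·t ≡ 9 (mod 11).
    The inverse of 8 mod 11 is 7 (since 8·7 = 56 = 5·11 + 1), so t ≡ 7·9 = 63 ≡ 8 (mod 11).
    Then x = 25 + 52·8 = 441, valid modulo lcm(52, 11) = 572: x ≡ 441 (mod 572).
Verify: 441 mod 13 = 12 ✓, 441 mod 4 = 1 ✓, 441 mod 11 = 1 ✓.

x ≡ 441 (mod 572).


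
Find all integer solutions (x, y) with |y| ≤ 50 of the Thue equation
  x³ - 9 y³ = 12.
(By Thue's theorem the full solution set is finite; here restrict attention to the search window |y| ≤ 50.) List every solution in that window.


The equation is x³ - 9y³ = 12. For fixed y, x³ = 9·y³ + 12, so a solution requires the RHS to be a perfect cube.
Strategy: iterate y from -50 to 50, compute RHS = 9·y³ + 12, and check whether it is a (positive or negative) perfect cube.
Check small values of y:
  y = 0: RHS = 12 is not a perfect cube.
  y = 1: RHS = 21 is not a perfect cube.
  y = -1: RHS = 3 is not a perfect cube.
  y = 2: RHS = 84 is not a perfect cube.
  y = -2: RHS = -60 is not a perfect cube.
  y = 3: RHS = 255 is not a perfect cube.
  y = -3: RHS = -231 is not a perfect cube.
Continuing the search up to |y| = 50 finds no solutions either.
No (x, y) in the scanned range satisfies the equation.

No integer solutions with |y| ≤ 50.


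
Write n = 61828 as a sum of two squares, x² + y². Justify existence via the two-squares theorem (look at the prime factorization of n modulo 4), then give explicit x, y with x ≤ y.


Step 1: Factor n = 61828 = 2^2 · 13 · 29 · 41.
Step 2: Check the mod-4 condition on each prime factor: 2 = 2 (special); 13 ≡ 1 (mod 4), exponent 1; 29 ≡ 1 (mod 4), exponent 1; 41 ≡ 1 (mod 4), exponent 1.
All primes ≡ 3 (mod 4) appear to even exponent (or don't appear), so by the two-squares theorem n IS expressible as a sum of two squares.
Step 3: Build a representation. Group n = k² · m with k = 2 and m = 13 · 29 · 41 = 15457 (a product of primes ≡ 1 (mod 4)); a representation of m scales to one of n via (k·x)² + (k·y)² = k²(x² + y²). Each prime p ≡ 1 (mod 4) is itself a sum of two squares; find a² by testing p − a² for a perfect square:
  13: 13 − 1² = 12, 13 − 2² = 9 = 3² ⇒ 13 = 2² + 3².
  29: 29 − 1² = 28, 29 − 2² = 25 = 5² ⇒ 29 = 2² + 5².
  41: 41 − 1² = 40, 41 − 2² = 37, 41 − 3² = 32, 41 − 4² = 25 = 5² ⇒ 41 = 4² + 5².
  Combine using the Brahmagupta–Fibonacci identity (a² + b²)(c² + d²) = (ac − bd)² + (ad + bc)² = (ac + bd)² + (ad − bc)²:
  13 · 29 = 377: from (2² + 3²)(2² + 5²), take (2·2 − 3·5, 2·5 + 3·2) = (4 − 15, 10 + 6) = (-11, 16); dropping signs (only squares matter) gives (11, 16); check 11² + 16² = 121 + 256 = 377 ✓.
  377 · 41 = 15457: from (11² + 16²)(4² + 5²), take (11·4 − 16·5, 11·5 + 16·4) = (44 − 80, 55 + 64) = (-36, 119); dropping signs (only squares matter) gives (36, 119); check 36² + 119² = 1296 + 14161 = 15457 ✓.
  Scale by k = 2: (2·36, 2·119) = (72, 238).
Step 4: Order so x ≤ y and verify: 72² + 238² = 5184 + 56644 = 61828 = n. ✓

n = 61828 = 72² + 238² (one valid representation with x ≤ y).


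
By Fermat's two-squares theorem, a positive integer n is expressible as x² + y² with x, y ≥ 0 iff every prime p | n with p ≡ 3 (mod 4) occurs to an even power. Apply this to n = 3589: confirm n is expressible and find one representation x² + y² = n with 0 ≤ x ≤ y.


Step 1: Factor n = 3589 = 37 · 97.
Step 2: Check the mod-4 condition on each prime factor: 37 ≡ 1 (mod 4), exponent 1; 97 ≡ 1 (mod 4), exponent 1.
All primes ≡ 3 (mod 4) appear to even exponent (or don't appear), so by the two-squares theorem n IS expressible as a sum of two squares.
Step 3: Build a representation. Here n = 37 · 97 is a product of primes ≡ 1 (mod 4). Each prime p ≡ 1 (mod 4) is itself a sum of two squares; find a² by testing p − a² for a perfect square:
  37: 37 − 1² = 36 = 6² ⇒ 37 = 1² + 6².
  97: 97 − 1² = 96, 97 − 2² = 93, 97 − 3² = 88, 97 − 4² = 81 = 9² ⇒ 97 = 4² + 9².
  Combine using the Brahmagupta–Fibonacci identity (a² + b²)(c² + d²) = (ac − bd)² + (ad + bc)² = (ac + bd)² + (ad − bc)²:
  37 · 97 = 3589: from (1² + 6²)(4² + 9²), take (1·4 − 6·9, 1·9 + 6·4) = (4 − 54, 9 + 24) = (-50, 33); dropping signs (only squares matter) gives (50, 33); check 50² + 33² = 2500 + 1089 = 3589 ✓.
Step 4: Order so x ≤ y and verify: 33² + 50² = 1089 + 2500 = 3589 = n. ✓

n = 3589 = 33² + 50² (one valid representation with x ≤ y).


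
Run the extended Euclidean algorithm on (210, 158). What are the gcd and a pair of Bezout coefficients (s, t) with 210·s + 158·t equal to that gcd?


Euclidean algorithm on (210, 158) — divide until remainder is 0:
  210 = 1 · 158 + 52
  158 = 3 · 52 + 2
  52 = 26 · 2 + 0
gcd(210, 158) = 2.
Track Bezout coefficients alongside the remainders: start with r₀ = 210 = a·1 + b·0 (s = 1, t = 0) and r₁ = 158 = a·0 + b·1 (s = 0, t = 1); each new remainder r_{k+1} = r_{k-1} − q_k·r_k inherits s_{k+1} = s_{k-1} − q_k·s_k, t_{k+1} = t_{k-1} − q_k·t_k, so r_k = a·s_k + b·t_k at every step:
  q = 1: r = 52, s = 1 − 1·0 = 1, t = 0 − 1·1 = -1  (check: 210·1 + 158·(-1) = 52)
  q = 3: r = 2, s = 0 − 3·1 = -3, t = 1 − 3·(-1) = 4  (check: 210·(-3) + 158·4 = 2)
The row with r = 2 (the gcd) gives the Bezout coefficients s = -3, t = 4.
Result: 210 · (-3) + 158 · (4) = 2.

gcd(210, 158) = 2; s = -3, t = 4 (check: 210·(-3) + 158·4 = 2).


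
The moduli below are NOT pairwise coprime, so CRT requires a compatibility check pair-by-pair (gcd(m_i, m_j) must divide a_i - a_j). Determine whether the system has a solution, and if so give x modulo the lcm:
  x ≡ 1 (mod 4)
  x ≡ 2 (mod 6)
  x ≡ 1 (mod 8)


Moduli 4, 6, 8 are not pairwise coprime, so CRT works modulo lcm(m_i) when all pairwise compatibility conditions hold.
Pairwise compatibility: gcd(m_i, m_j) must divide a_i - a_j for every pair.
Merge one congruence at a time:
  Start: x ≡ 1 (mod 4).
  Combine with x ≡ 2 (mod 6): gcd(4, 6) = 2, and 2 - 1 = 1 is NOT divisible by 2.
    ⇒ system is inconsistent (no integer solution).

No solution (the system is inconsistent).


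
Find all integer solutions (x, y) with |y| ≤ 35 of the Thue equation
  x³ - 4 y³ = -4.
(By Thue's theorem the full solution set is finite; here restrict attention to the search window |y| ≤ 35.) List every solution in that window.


The equation is x³ - 4y³ = -4. For fixed y, x³ = 4·y³ − 4, so a solution requires the RHS to be a perfect cube.
Strategy: iterate y from -35 to 35, compute RHS = 4·y³ − 4, and check whether it is a (positive or negative) perfect cube.
Check small values of y:
  y = 0: RHS = -4 is not a perfect cube.
  y = 1: RHS = 0 = (0)³ ⇒ x = 0 works.
  y = -1: RHS = -8 = (-2)³ ⇒ x = -2 works.
  y = 2: RHS = 28 is not a perfect cube.
  y = -2: RHS = -36 is not a perfect cube.
  y = 3: RHS = 104 is not a perfect cube.
  y = -3: RHS = -112 is not a perfect cube.
Continuing the search up to |y| = 35 finds no further solutions beyond those listed.
Collected solutions: (0, 1), (-2, -1).

Solutions (with |y| ≤ 35): (0, 1), (-2, -1).


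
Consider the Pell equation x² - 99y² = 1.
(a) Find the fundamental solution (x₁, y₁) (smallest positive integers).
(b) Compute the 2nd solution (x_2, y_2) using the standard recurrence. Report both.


Step 1: Find the fundamental solution (x₁, y₁) of x² - 99y² = 1.
  Expand √99 as a continued fraction. a₀ = ⌊√99⌋ = 9; iterate m_{k+1} = d_k·a_k − m_k, d_{k+1} = (99 − m_{k+1}²)/d_k, a_{k+1} = ⌊(a₀ + m_{k+1})/d_{k+1}⌋ (starting m₀ = 0, d₀ = 1), with convergents p_k = a_k·p_{k-1} + p_{k-2}, q_k = a_k·q_{k-1} + q_{k-2} (p₋₁ = 1, q₋₁ = 0):
  k = 0: a₀ = 9; p₀/q₀ = 9/1; p₀² − 99·q₀² = 81 − 99 = -18.
  k = 1: m = 9, d = 18, a = ⌊(9 + 9)/18⌋ = 1; p/q = (1·9 + 1)/(1·1 + 0) = 10/1; p² − 99·q² = 100 − 99 = 1.
  The first convergent with p² − 99·q² = 1 gives the fundamental solution (x₁, y₁) = (10, 1).
Step 2: Apply the recurrence (x_{n+1}, y_{n+1}) = (x₁x_n + 99y₁y_n, x₁y_n + y₁x_n) repeatedly.
  From (x_1, y_1) = (10, 1): x_2 = 10·10 + 99·1·1 = 199; y_2 = 10·1 + 1·10 = 20.
Step 3: Verify x_2² - 99·y_2² = 39601 - 39600 = 1 (should be 1). ✓

(x_1, y_1) = (10, 1); (x_2, y_2) = (199, 20).
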